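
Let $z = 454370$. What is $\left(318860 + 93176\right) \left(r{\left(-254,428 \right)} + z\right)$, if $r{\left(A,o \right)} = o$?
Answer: $187393148728$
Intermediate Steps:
$\left(318860 + 93176\right) \left(r{\left(-254,428 \right)} + z\right) = \left(318860 + 93176\right) \left(428 + 454370\right) = 412036 \cdot 454798 = 187393148728$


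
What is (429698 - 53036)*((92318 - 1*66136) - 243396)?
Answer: -81816259668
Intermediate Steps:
(429698 - 53036)*((92318 - 1*66136) - 243396) = 376662*((92318 - 66136) - 243396) = 376662*(26182 - 243396) = 376662*(-217214) = -81816259668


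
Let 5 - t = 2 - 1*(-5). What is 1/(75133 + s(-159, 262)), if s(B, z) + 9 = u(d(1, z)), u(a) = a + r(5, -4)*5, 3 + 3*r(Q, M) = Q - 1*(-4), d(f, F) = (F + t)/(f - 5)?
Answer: 1/75069 ≈ 1.3321e-5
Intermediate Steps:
t = -2 (t = 5 - (2 - 1*(-5)) = 5 - (2 + 5) = 5 - 1*7 = 5 - 7 = -2)
d(f, F) = (-2 + F)/(-5 + f) (d(f, F) = (F - 2)/(f - 5) = (-2 + F)/(-5 + f))
r(Q, M) = 1/3 + Q/3 (r(Q, M) = -1 + (Q - 1*(-4))/3 = -1 + (Q + 4)/3 = -1 + (4 + Q)/3 = -1 + (4/3 + Q/3) = 1/3 + Q/3)
u(a) = 10 + a (u(a) = a + (1/3 + (1/3)*5)*5 = a + (1/3 + 5/3)*5 = a + 2*5 = a + 10 = 10 + a)
s(B, z) = 3/2 - z/4 (s(B, z) = -9 + (10 + (-2 + z)/(-5 + 1)) = -9 + (10 + (-2 + z)/(-4)) = -9 + (10 - (-2 + z)/4) = -9 + (10 + (1/2 - z/4)) = -9 + (21/2 - z/4) = 3/2 - z/4)
1/(75133 + s(-159, 262)) = 1/(75133 + (3/2 - 1/4*262)) = 1/(75133 + (3/2 - 131/2)) = 1/(75133 - 64) = 1/75069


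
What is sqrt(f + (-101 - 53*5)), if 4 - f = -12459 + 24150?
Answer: I*sqrt(12053) ≈ 109.79*I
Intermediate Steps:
f = -11687 (f = 4 - (-12459 + 24150) = 4 - 1*11691 = 4 - 11691 = -11687)
sqrt(f + (-101 - 53*5)) = sqrt(-11687 + (-101 - 53*5)) = sqrt(-11687 + (-101 - 265)) = sqrt(-11687 - 366) = sqrt(-12053) = I*sqrt(12053)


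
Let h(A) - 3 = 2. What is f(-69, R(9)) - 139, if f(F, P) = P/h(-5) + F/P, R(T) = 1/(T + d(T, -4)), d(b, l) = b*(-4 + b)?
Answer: -1043549/270 ≈ -3865.0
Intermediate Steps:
h(A) = 5 (h(A) = 3 + 2 = 5)
R(T) = 1/(T + T*(-4 + T))
f(F, P) = P/5 + F/P
f(-69, R(9)) - 139 = ((1/(9*(-3 + 9)))/5 - 69/(1/(9*(-3 + 9)))) - 139 = (((1/9)/6)/5 - 69/((1/9)/6)) - 139 = (((1/9)*(1/6))/5 - 69/((1/9)*(1/6))) - 139 = ((1/5)*(1/54) - 69/1/54) - 139 = (1/270 - 69*54) - 139 = (1/270 - 3726) - 139 = -1006019/270 - 139 = -1043549/270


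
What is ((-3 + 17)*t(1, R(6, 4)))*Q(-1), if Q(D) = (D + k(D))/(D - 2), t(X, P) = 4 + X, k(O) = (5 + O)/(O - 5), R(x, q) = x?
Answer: 350/9 ≈ 38.889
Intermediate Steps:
k(O) = (5 + O)/(-5 + O)
Q(D) = (D + (5 + D)/(-5 + D))/(-2 + D) (Q(D) = (D + (5 + D)/(-5 + D))/(D - 2) = (D + (5 + D)/(-5 + D))/(-2 + D))
((-3 + 17)*t(1, R(6, 4)))*Q(-1) = ((-3 + 17)*(4 + 1))*((5 - 1 - (-5 - 1))/((-5 - 1)*(-2 - 1))) = (14*5)*((5 - 1 - 1*(-6))/(-6*(-3))) = 70*(-1/6*(-1/3)*(5 - 1 + 6)) = 70*(-1/6*(-1/3)*10) = 70*(5/9) = 350/9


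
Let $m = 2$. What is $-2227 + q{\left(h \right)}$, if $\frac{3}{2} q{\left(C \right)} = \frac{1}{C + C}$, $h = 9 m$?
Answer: $- \frac{120257}{54} \approx -2227.0$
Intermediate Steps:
$h = 18$ ($h = 9 \cdot 2 = 18$)
$q{\left(C \right)} = \frac{1}{3 C}$ ($q{\left(C \right)} = \frac{2}{3 \left(C + C\right)} = \frac{2}{3 \cdot 2 C} = \frac{2 \frac{1}{2 C}}{3} = \frac{1}{3 C}$)
$-2227 + q{\left(h \right)} = -2227 + \frac{1}{3 \cdot 18} = -2227 + \frac{1}{3} \cdot \frac{1}{18} = -2227 + \frac{1}{54} = - \frac{120257}{54}$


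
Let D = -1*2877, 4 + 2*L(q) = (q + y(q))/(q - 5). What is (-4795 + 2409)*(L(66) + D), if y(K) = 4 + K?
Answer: 418864686/61 ≈ 6.8666e+6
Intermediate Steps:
L(q) = -2 + (4 + 2*q)/(2*(-5 + q)) (L(q) = -2 + ((q + (4 + q))/(q - 5))/2 = -2 + ((4 + 2*q)/(-5 + q))/2 = -2 + (4 + 2*q)/(2*(-5 + q)))
D = -2877
(-4795 + 2409)*(L(66) + D) = (-4795 + 2409)*((12 - 1*66)/(-5 + 66) - 2877) = -2386*((12 - 66)/61 - 2877) = -2386*((1/61)*(-54) - 2877) = -2386*(-54/61 - 2877) = -2386*(-175551/61) = 418864686/61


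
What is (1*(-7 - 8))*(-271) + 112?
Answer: 4177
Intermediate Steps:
(1*(-7 - 8))*(-271) + 112 = (1*(-15))*(-271) + 112 = -15*(-271) + 112 = 4065 + 112 = 4177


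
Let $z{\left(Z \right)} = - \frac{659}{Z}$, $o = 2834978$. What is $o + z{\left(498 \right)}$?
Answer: $\frac{1411818385}{498} \approx 2.835 \cdot 10^{6}$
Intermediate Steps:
$o + z{\left(498 \right)} = 2834978 - \frac{659}{498} = \frac{1411818385}{498}$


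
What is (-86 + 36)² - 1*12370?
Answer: -9870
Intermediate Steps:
(-86 + 36)² - 1*12370 = (-50)² - 12370 = 2500 - 12370 = -9870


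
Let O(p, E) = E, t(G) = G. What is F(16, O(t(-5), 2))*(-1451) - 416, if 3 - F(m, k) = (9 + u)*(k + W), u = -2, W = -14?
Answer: -126653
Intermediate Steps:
F(m, k) = 101 - 7*k (F(m, k) = 3 - (9 - 2)*(k - 14) = 3 - 7*(-14 + k) = 3 - (-98 + 7*k) = 3 + (98 - 7*k) = 101 - 7*k)
F(16, O(t(-5), 2))*(-1451) - 416 = (101 - 7*2)*(-1451) - 416 = (101 - 14)*(-1451) - 416 = 87*(-1451) - 416 = -126237 - 416 = -126653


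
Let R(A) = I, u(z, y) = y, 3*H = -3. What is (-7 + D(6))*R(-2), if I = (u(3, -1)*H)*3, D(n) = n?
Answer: -3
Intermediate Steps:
H = -1 (H = (1/3)*(-3) = -1)
I = 3 (I = -1*(-1)*3 = 1*3 = 3)
R(A) = 3
(-7 + D(6))*R(-2) = (-7 + 6)*3 = -1*3 = -3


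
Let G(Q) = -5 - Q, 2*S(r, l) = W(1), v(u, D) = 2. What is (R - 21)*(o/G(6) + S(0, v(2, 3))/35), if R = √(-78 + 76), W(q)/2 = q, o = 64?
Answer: 6687/55 - 2229*I*√2/385 ≈ 121.58 - 8.1877*I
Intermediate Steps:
W(q) = 2*q
S(r, l) = 1 (S(r, l) = (2*1)/2 = (½)*2 = 1)
R = I*√2 (R = √(-2) = I*√2 ≈ 1.4142*I)
(R - 21)*(o/G(6) + S(0, v(2, 3))/35) = (I*√2 - 21)*(64/(-5 - 1*6) + 1/35) = (-21 + I*√2)*(64/(-5 - 6) + 1*(1/35)) = (-21 + I*√2)*(64/(-11) + 1/35) = (-21 + I*√2)*(64*(-1/11) + 1/35) = (-21 + I*√2)*(-64/11 + 1/35) = (-21 + I*√2)*(-2229/385) = 6687/55 - 2229*I*√2/385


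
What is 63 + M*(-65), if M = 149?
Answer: -9622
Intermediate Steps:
63 + M*(-65) = 63 + 149*(-65) = 63 - 9685 = -9622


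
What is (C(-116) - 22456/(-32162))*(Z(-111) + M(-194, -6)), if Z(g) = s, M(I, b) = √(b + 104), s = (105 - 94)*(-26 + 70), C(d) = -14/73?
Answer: 287742840/1173913 + 4161570*√2/1173913 ≈ 250.13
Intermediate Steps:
C(d) = -14/73 (C(d) = -14*1/73 = -14/73)
s = 484 (s = 11*44 = 484)
M(I, b) = √(104 + b)
Z(g) = 484
(C(-116) - 22456/(-32162))*(Z(-111) + M(-194, -6)) = (-14/73 - 22456/(-32162))*(484 + √(104 - 6)) = (-14/73 - 22456*(-1/32162))*(484 + √98) = (-14/73 + 11228/16081)*(484 + 7*√2) = 594510*(484 + 7*√2)/1173913 = 287742840/1173913 + 4161570*√2/1173913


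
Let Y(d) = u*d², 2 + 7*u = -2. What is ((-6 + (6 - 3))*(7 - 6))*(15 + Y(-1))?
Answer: -303/7 ≈ -43.286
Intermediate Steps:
u = -4/7 (u = -2/7 + (⅐)*(-2) = -2/7 - 2/7 = -4/7 ≈ -0.57143)
Y(d) = -4*d²/7
((-6 + (6 - 3))*(7 - 6))*(15 + Y(-1)) = ((-6 + (6 - 3))*(7 - 6))*(15 - 4/7*(-1)²) = ((-6 + 3)*1)*(15 - 4/7*1) = (-3*1)*(15 - 4/7) = -3*101/7 = -303/7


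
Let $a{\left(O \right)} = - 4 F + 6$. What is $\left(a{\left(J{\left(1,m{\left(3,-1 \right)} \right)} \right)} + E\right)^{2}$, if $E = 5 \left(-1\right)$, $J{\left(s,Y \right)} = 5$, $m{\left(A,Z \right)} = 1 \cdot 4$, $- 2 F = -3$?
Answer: $25$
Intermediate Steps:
$F = \frac{3}{2}$ ($F = \left(- \frac{1}{2}\right) \left(-3\right) = \frac{3}{2} \approx 1.5$)
$m{\left(A,Z \right)} = 4$
$a{\left(O \right)} = 0$ ($a{\left(O \right)} = \left(-4\right) \frac{3}{2} + 6 = -6 + 6 = 0$)
$E = -5$
$\left(a{\left(J{\left(1,m{\left(3,-1 \right)} \right)} \right)} + E\right)^{2} = \left(0 - 5\right)^{2} = \left(-5\right)^{2} = 25$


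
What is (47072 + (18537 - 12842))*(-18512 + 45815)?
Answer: 1440697401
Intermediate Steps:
(47072 + (18537 - 12842))*(-18512 + 45815) = (47072 + 5695)*27303 = 52767*27303 = 1440697401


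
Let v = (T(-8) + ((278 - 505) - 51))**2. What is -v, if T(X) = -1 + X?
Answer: -82369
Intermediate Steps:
v = 82369 (v = ((-1 - 8) + ((278 - 505) - 51))**2 = (-9 + (-227 - 51))**2 = (-9 - 278)**2 = (-287)**2 = 82369)
-v = -1*82369 = -82369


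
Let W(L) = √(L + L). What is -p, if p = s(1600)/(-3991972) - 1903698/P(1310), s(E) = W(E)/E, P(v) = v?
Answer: 951849/655 + √2/159678880 ≈ 1453.2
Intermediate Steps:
W(L) = √2*√L (W(L) = √(2*L) = √2*√L)
s(E) = √2/√E (s(E) = (√2*√E)/E = √2/√E)
p = -951849/655 - √2/159678880 (p = (√2/√1600)/(-3991972) - 1903698/1310 = (√2*(1/40))*(-1/3991972) - 1903698*1/1310 = (√2/40)*(-1/3991972) - 951849/655 = -√2/159678880 - 951849/655 = -951849/655 - √2/159678880 ≈ -1453.2)
-p = -(-951849/655 - √2/159678880) = 951849/655 + √2/159678880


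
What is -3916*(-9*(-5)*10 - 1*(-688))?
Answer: -4456408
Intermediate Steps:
-3916*(-9*(-5)*10 - 1*(-688)) = -3916*(45*10 + 688) = -3916*(450 + 688) = -3916*1138 = -4456408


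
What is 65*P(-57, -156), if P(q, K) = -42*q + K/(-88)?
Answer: 3425955/22 ≈ 1.5573e+5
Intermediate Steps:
P(q, K) = -42*q - K/88 (P(q, K) = -42*q + K*(-1/88) = -42*q - K/88)
65*P(-57, -156) = 65*(-42*(-57) - 1/88*(-156)) = 65*(2394 + 39/22) = 65*(52707/22) = 3425955/22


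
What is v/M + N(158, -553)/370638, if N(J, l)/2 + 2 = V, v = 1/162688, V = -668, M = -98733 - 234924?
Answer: -4040992610671/1117720456419456 ≈ -0.0036154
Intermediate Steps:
M = -333657
v = 1/162688 ≈ 6.1467e-6
N(J, l) = -1340 (N(J, l) = -4 + 2*(-668) = -4 - 1336 = -1340)
v/M + N(158, -553)/370638 = (1/162688)/(-333657) - 1340/370638 = (1/162688)*(-1/333657) - 1340*1/370638 = -1/54281990016 - 670/185319 = -4040992610671/1117720456419456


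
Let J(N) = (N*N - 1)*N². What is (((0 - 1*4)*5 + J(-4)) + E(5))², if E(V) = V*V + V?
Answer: 62500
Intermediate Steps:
J(N) = N²*(-1 + N²) (J(N) = (N² - 1)*N² = (-1 + N²)*N² = N²*(-1 + N²))
E(V) = V + V² (E(V) = V² + V = V + V²)
(((0 - 1*4)*5 + J(-4)) + E(5))² = (((0 - 1*4)*5 + ((-4)⁴ - 1*(-4)²)) + 5*(1 + 5))² = (((0 - 4)*5 + (256 - 1*16)) + 5*6)² = ((-4*5 + (256 - 16)) + 30)² = ((-20 + 240) + 30)² = (220 + 30)² = 250² = 62500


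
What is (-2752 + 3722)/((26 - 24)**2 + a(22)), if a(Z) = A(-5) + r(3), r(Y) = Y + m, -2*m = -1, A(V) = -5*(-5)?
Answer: 388/13 ≈ 29.846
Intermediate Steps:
A(V) = 25
m = 1/2 (m = -1/2*(-1) = 1/2 ≈ 0.50000)
r(Y) = 1/2 + Y (r(Y) = Y + 1/2 = 1/2 + Y)
a(Z) = 57/2 (a(Z) = 25 + (1/2 + 3) = 25 + 7/2 = 57/2)
(-2752 + 3722)/((26 - 24)**2 + a(22)) = (-2752 + 3722)/((26 - 24)**2 + 57/2) = 970/(2**2 + 57/2) = 970/(4 + 57/2) = 970/(65/2) = 970*(2/65) = 388/13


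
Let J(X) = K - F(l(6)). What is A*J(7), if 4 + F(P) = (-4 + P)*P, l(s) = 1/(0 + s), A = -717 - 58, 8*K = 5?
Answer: -293725/72 ≈ -4079.5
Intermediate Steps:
K = 5/8 (K = (1/8)*5 = 5/8 ≈ 0.62500)
A = -775
l(s) = 1/s
F(P) = -4 + P*(-4 + P) (F(P) = -4 + (-4 + P)*P = -4 + P*(-4 + P))
J(X) = 379/72 (J(X) = 5/8 - (-4 + (1/6)**2 - 4/6) = 5/8 - (-4 + (1/6)**2 - 4*1/6) = 5/8 - (-4 + 1/36 - 2/3) = 5/8 - 1*(-167/36) = 5/8 + 167/36 = 379/72)
A*J(7) = -775*379/72 = -293725/72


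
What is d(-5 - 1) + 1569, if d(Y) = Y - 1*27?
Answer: 1536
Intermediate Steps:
d(Y) = -27 + Y (d(Y) = Y - 27 = -27 + Y)
d(-5 - 1) + 1569 = (-27 + (-5 - 1)) + 1569 = (-27 - 6) + 1569 = -33 + 1569 = 1536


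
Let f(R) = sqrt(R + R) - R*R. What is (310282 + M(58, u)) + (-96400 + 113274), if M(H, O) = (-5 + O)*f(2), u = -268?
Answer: 327702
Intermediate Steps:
f(R) = -R**2 + sqrt(2)*sqrt(R) (f(R) = sqrt(2*R) - R**2 = sqrt(2)*sqrt(R) - R**2 = -R**2 + sqrt(2)*sqrt(R))
M(H, O) = 10 - 2*O (M(H, O) = (-5 + O)*(-1*2**2 + sqrt(2)*sqrt(2)) = (-5 + O)*(-1*4 + 2) = (-5 + O)*(-4 + 2) = (-5 + O)*(-2) = 10 - 2*O)
(310282 + M(58, u)) + (-96400 + 113274) = (310282 + (10 - 2*(-268))) + (-96400 + 113274) = (310282 + (10 + 536)) + 16874 = (310282 + 546) + 16874 = 310828 + 16874 = 327702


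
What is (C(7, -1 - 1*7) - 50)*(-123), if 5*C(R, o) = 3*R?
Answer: 28167/5 ≈ 5633.4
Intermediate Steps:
C(R, o) = 3*R/5 (C(R, o) = (3*R)/5 = 3*R/5)
(C(7, -1 - 1*7) - 50)*(-123) = ((⅗)*7 - 50)*(-123) = (21/5 - 50)*(-123) = -229/5*(-123) = 28167/5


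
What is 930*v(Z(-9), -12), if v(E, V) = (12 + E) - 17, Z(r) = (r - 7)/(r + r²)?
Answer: -14570/3 ≈ -4856.7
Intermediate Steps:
Z(r) = (-7 + r)/(r + r²)
v(E, V) = -5 + E
930*v(Z(-9), -12) = 930*(-5 + (-7 - 9)/((-9)*(1 - 9))) = 930*(-5 - ⅑*(-16)/(-8)) = 930*(-5 - ⅑*(-⅛)*(-16)) = 930*(-5 - 2/9) = 930*(-47/9) = -14570/3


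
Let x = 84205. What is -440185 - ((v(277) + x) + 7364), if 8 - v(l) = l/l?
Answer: -531761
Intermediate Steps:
v(l) = 7 (v(l) = 8 - l/l = 8 - 1*1 = 8 - 1 = 7)
-440185 - ((v(277) + x) + 7364) = -440185 - ((7 + 84205) + 7364) = -440185 - (84212 + 7364) = -440185 - 1*91576 = -440185 - 91576 = -531761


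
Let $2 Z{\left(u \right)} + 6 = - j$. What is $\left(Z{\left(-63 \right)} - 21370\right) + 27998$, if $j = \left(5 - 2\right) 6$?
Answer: $6616$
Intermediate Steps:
$j = 18$ ($j = 3 \cdot 6 = 18$)
$Z{\left(u \right)} = -12$ ($Z{\left(u \right)} = -3 + \frac{\left(-1\right) 18}{2} = -3 + \frac{1}{2} \left(-18\right) = -3 - 9 = -12$)
$\left(Z{\left(-63 \right)} - 21370\right) + 27998 = \left(-12 - 21370\right) + 27998 = -21382 + 27998 = 6616$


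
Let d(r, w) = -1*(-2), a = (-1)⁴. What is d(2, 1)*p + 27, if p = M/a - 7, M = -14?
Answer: -15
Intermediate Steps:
a = 1
d(r, w) = 2
p = -21 (p = -14/1 - 7 = -14*1 - 7 = -14 - 7 = -21)
d(2, 1)*p + 27 = 2*(-21) + 27 = -42 + 27 = -15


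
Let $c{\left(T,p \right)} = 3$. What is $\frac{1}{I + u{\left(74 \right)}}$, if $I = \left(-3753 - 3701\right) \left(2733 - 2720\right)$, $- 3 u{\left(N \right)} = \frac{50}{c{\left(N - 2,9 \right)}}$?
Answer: $- \frac{9}{872168} \approx -1.0319 \cdot 10^{-5}$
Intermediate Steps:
$u{\left(N \right)} = - \frac{50}{9}$ ($u{\left(N \right)} = - \frac{50 \cdot \frac{1}{3}}{3} = \left(- \frac{1}{3}\right) \frac{50}{3} = - \frac{50}{9}$)
$I = -96902$ ($I = \left(-7454\right) 13 = -96902$)
$\frac{1}{I + u{\left(74 \right)}} = \frac{1}{-96902 - \frac{50}{9}} = \frac{1}{- \frac{872168}{9}} = - \frac{9}{872168}$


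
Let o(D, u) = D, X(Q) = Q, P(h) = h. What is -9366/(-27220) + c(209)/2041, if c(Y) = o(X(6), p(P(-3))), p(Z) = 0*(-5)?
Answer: 9639663/27778010 ≈ 0.34702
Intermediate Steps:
p(Z) = 0
c(Y) = 6
-9366/(-27220) + c(209)/2041 = -9366/(-27220) + 6/2041 = -9366*(-1/27220) + 6*(1/2041) = 4683/13610 + 6/2041 = 9639663/27778010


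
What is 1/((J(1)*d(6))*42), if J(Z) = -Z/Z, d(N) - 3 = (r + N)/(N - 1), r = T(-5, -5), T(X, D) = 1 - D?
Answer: -5/1134 ≈ -0.0044092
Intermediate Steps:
r = 6 (r = 1 - 1*(-5) = 1 + 5 = 6)
d(N) = 3 + (6 + N)/(-1 + N) (d(N) = 3 + (6 + N)/(N - 1) = 3 + (6 + N)/(-1 + N))
J(Z) = -1 (J(Z) = -1*1 = -1)
1/((J(1)*d(6))*42) = 1/(-(3 + 4*6)/(-1 + 6)*42) = 1/(-(3 + 24)/5*42) = 1/(-27/5*42) = 1/(-1134/5) = -5/1134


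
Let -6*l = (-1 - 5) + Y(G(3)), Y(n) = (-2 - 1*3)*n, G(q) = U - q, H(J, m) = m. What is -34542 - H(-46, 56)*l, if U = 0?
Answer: -34458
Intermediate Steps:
G(q) = -q (G(q) = 0 - q = -q)
Y(n) = -5*n (Y(n) = (-2 - 3)*n = -5*n)
l = -3/2 (l = -((-1 - 5) - (-5)*3)/6 = -(-6 - 5*(-3))/6 = -(-6 + 15)/6 = -1/6*9 = -3/2 ≈ -1.5000)
-34542 - H(-46, 56)*l = -34542 - 56*(-3)/2 = -34542 - 1*(-84) = -34542 + 84 = -34458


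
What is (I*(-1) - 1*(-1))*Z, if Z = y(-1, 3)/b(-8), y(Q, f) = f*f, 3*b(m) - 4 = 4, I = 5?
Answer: -27/2 ≈ -13.500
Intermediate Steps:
b(m) = 8/3 (b(m) = 4/3 + (⅓)*4 = 4/3 + 4/3 = 8/3)
y(Q, f) = f²
Z = 27/8 (Z = 3²/(8/3) = 9*(3/8) = 27/8 ≈ 3.3750)
(I*(-1) - 1*(-1))*Z = (5*(-1) - 1*(-1))*(27/8) = (-5 + 1)*(27/8) = -4*27/8 = -27/2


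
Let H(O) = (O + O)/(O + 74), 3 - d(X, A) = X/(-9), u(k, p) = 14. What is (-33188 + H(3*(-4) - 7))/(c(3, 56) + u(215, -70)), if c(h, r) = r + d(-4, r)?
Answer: -16428402/35915 ≈ -457.42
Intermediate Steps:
d(X, A) = 3 + X/9 (d(X, A) = 3 - X/(-9) = 3 - X*(-1)/9 = 3 - (-1)*X/9 = 3 + X/9)
c(h, r) = 23/9 + r (c(h, r) = r + (3 + (⅑)*(-4)) = r + (3 - 4/9) = r + 23/9 = 23/9 + r)
H(O) = 2*O/(74 + O) (H(O) = (2*O)/(74 + O) = 2*O/(74 + O))
(-33188 + H(3*(-4) - 7))/(c(3, 56) + u(215, -70)) = (-33188 + 2*(3*(-4) - 7)/(74 + (3*(-4) - 7)))/((23/9 + 56) + 14) = (-33188 + 2*(-12 - 7)/(74 + (-12 - 7)))/(527/9 + 14) = (-33188 + 2*(-19)/(74 - 19))/(653/9) = (-33188 + 2*(-19)/55)*(9/653) = (-33188 + 2*(-19)*(1/55))*(9/653) = (-33188 - 38/55)*(9/653) = -1825378/55*9/653 = -16428402/35915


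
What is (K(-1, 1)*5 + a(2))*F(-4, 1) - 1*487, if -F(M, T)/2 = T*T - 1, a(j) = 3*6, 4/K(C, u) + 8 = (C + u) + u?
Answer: -487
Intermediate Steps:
K(C, u) = 4/(-8 + C + 2*u) (K(C, u) = 4/(-8 + ((C + u) + u)) = 4/(-8 + (C + 2*u)) = 4/(-8 + C + 2*u))
a(j) = 18
F(M, T) = 2 - 2*T² (F(M, T) = -2*(T*T - 1) = -2*(T² - 1) = -2*(-1 + T²) = 2 - 2*T²)
(K(-1, 1)*5 + a(2))*F(-4, 1) - 1*487 = ((4/(-8 - 1 + 2*1))*5 + 18)*(2 - 2*1²) - 1*487 = ((4/(-8 - 1 + 2))*5 + 18)*(2 - 2*1) - 487 = ((4/(-7))*5 + 18)*(2 - 2) - 487 = ((4*(-⅐))*5 + 18)*0 - 487 = (-4/7*5 + 18)*0 - 487 = (-20/7 + 18)*0 - 487 = (106/7)*0 - 487 = 0 - 487 = -487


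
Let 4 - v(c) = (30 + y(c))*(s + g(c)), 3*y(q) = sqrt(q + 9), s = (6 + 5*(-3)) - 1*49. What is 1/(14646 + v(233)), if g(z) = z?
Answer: 1692/15756575 + 231*sqrt(2)/31513150 ≈ 0.00011775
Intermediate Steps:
s = -58 (s = (6 - 15) - 49 = -9 - 49 = -58)
y(q) = sqrt(9 + q)/3 (y(q) = sqrt(q + 9)/3 = sqrt(9 + q)/3)
v(c) = 4 - (-58 + c)*(30 + sqrt(9 + c)/3) (v(c) = 4 - (30 + sqrt(9 + c)/3)*(-58 + c) = 4 - (-58 + c)*(30 + sqrt(9 + c)/3))
1/(14646 + v(233)) = 1/(14646 + (1744 - 30*233 + 58*sqrt(9 + 233)/3 - 1/3*233*sqrt(9 + 233))) = 1/(14646 + (1744 - 6990 + 58*sqrt(242)/3 - 1/3*233*sqrt(242))) = 1/(14646 + (1744 - 6990 + 58*(11*sqrt(2))/3 - 1/3*233*11*sqrt(2))) = 1/(14646 + (1744 - 6990 + 638*sqrt(2)/3 - 2563*sqrt(2)/3)) = 1/(14646 + (-5246 - 1925*sqrt(2)/3)) = 1/(9400 - 1925*sqrt(2)/3)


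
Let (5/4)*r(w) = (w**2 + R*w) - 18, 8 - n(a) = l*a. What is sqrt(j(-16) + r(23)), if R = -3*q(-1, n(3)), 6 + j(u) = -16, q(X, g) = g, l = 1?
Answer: sqrt(2770)/5 ≈ 10.526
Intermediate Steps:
n(a) = 8 - a
j(u) = -22 (j(u) = -6 - 16 = -22)
R = -15 (R = -3*(8 - 1*3) = -3*(8 - 3) = -3*5 = -15)
r(w) = -72/5 - 12*w + 4*w**2/5 (r(w) = 4*((w**2 - 15*w) - 18)/5 = 4*(-18 + w**2 - 15*w)/5 = -72/5 - 12*w + 4*w**2/5)
sqrt(j(-16) + r(23)) = sqrt(-22 + (-72/5 - 12*23 + (4/5)*23**2)) = sqrt(-22 + (-72/5 - 276 + (4/5)*529)) = sqrt(-22 + (-72/5 - 276 + 2116/5)) = sqrt(-22 + 664/5) = sqrt(554/5) = sqrt(2770)/5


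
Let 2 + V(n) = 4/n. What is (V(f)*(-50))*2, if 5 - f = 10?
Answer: 280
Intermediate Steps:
f = -5 (f = 5 - 1*10 = 5 - 10 = -5)
V(n) = -2 + 4/n
(V(f)*(-50))*2 = ((-2 + 4/(-5))*(-50))*2 = ((-2 + 4*(-1/5))*(-50))*2 = ((-2 - 4/5)*(-50))*2 = -14/5*(-50)*2 = 140*2 = 280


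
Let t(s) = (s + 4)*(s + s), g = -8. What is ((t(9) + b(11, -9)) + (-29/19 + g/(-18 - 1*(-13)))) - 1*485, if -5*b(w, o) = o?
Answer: -23667/95 ≈ -249.13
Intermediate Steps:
b(w, o) = -o/5
t(s) = 2*s*(4 + s) (t(s) = (4 + s)*(2*s) = 2*s*(4 + s))
((t(9) + b(11, -9)) + (-29/19 + g/(-18 - 1*(-13)))) - 1*485 = ((2*9*(4 + 9) - ⅕*(-9)) + (-29/19 - 8/(-18 - 1*(-13)))) - 1*485 = ((2*9*13 + 9/5) + (-29*1/19 - 8/(-18 + 13))) - 485 = ((234 + 9/5) + (-29/19 - 8/(-5))) - 485 = (1179/5 + (-29/19 - 8*(-⅕))) - 485 = (1179/5 + (-29/19 + 8/5)) - 485 = (1179/5 + 7/95) - 485 = 22408/95 - 485 = -23667/95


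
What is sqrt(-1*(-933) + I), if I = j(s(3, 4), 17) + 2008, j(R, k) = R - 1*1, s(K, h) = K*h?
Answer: 6*sqrt(82) ≈ 54.332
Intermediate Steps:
j(R, k) = -1 + R (j(R, k) = R - 1 = -1 + R)
I = 2019 (I = (-1 + 3*4) + 2008 = (-1 + 12) + 2008 = 11 + 2008 = 2019)
sqrt(-1*(-933) + I) = sqrt(-1*(-933) + 2019) = sqrt(933 + 2019) = sqrt(2952) = 6*sqrt(82)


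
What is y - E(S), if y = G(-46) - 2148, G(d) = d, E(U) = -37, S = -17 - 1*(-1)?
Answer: -2157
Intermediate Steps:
S = -16 (S = -17 + 1 = -16)
y = -2194 (y = -46 - 2148 = -2194)
y - E(S) = -2194 - 1*(-37) = -2194 + 37 = -2157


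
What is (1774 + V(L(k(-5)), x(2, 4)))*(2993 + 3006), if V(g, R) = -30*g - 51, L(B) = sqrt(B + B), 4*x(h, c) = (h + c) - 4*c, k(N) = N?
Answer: 10336277 - 179970*I*sqrt(10) ≈ 1.0336e+7 - 5.6912e+5*I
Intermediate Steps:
x(h, c) = -3*c/4 + h/4 (x(h, c) = ((h + c) - 4*c)/4 = ((c + h) - 4*c)/4 = (h - 3*c)/4 = -3*c/4 + h/4)
L(B) = sqrt(2)*sqrt(B) (L(B) = sqrt(2*B) = sqrt(2)*sqrt(B))
V(g, R) = -51 - 30*g
(1774 + V(L(k(-5)), x(2, 4)))*(2993 + 3006) = (1774 + (-51 - 30*sqrt(2)*sqrt(-5)))*(2993 + 3006) = (1774 + (-51 - 30*sqrt(2)*I*sqrt(5)))*5999 = (1774 + (-51 - 30*I*sqrt(10)))*5999 = (1723 - 30*I*sqrt(10))*5999 = 10336277 - 179970*I*sqrt(10)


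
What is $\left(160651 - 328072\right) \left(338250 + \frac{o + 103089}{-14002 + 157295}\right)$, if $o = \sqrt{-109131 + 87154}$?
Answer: $- \frac{8114721808915719}{143293} - \frac{167421 i \sqrt{21977}}{143293} \approx -5.663 \cdot 10^{10} - 173.21 i$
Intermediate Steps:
$o = i \sqrt{21977}$ ($o = \sqrt{-21977} = i \sqrt{21977} \approx 148.25 i$)
$\left(160651 - 328072\right) \left(338250 + \frac{o + 103089}{-14002 + 157295}\right) = \left(160651 - 328072\right) \left(338250 + \frac{i \sqrt{21977} + 103089}{-14002 + 157295}\right) = - 167421 \left(338250 + \frac{103089 + i \sqrt{21977}}{143293}\right) = - 167421 \left(338250 + \left(103089 + i \sqrt{21977}\right) \frac{1}{143293}\right) = - 167421 \left(338250 + \left(\frac{103089}{143293} + \frac{i \sqrt{21977}}{143293}\right)\right) = - 167421 \left(\frac{48468960339}{143293} + \frac{i \sqrt{21977}}{143293}\right) = - \frac{8114721808915719}{143293} - \frac{167421 i \sqrt{21977}}{143293}$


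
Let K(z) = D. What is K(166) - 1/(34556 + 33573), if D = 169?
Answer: 11513800/68129 ≈ 169.00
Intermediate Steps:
K(z) = 169
K(166) - 1/(34556 + 33573) = 169 - 1/(34556 + 33573) = 169 - 1/68129 = 11513800/68129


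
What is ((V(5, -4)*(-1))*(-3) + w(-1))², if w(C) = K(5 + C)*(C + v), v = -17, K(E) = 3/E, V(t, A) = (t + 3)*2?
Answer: 4761/4 ≈ 1190.3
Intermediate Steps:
V(t, A) = 6 + 2*t (V(t, A) = (3 + t)*2 = 6 + 2*t)
w(C) = 3*(-17 + C)/(5 + C) (w(C) = (3/(5 + C))*(C - 17) = (3/(5 + C))*(-17 + C) = 3*(-17 + C)/(5 + C))
((V(5, -4)*(-1))*(-3) + w(-1))² = (((6 + 2*5)*(-1))*(-3) + 3*(-17 - 1)/(5 - 1))² = (((6 + 10)*(-1))*(-3) + 3*(-18)/4)² = ((16*(-1))*(-3) + 3*(¼)*(-18))² = (-16*(-3) - 27/2)² = (48 - 27/2)² = (69/2)² = 4761/4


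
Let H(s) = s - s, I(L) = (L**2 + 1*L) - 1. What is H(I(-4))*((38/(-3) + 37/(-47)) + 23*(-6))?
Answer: 0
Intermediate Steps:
I(L) = -1 + L + L**2 (I(L) = (L**2 + L) - 1 = (L + L**2) - 1 = -1 + L + L**2)
H(s) = 0
H(I(-4))*((38/(-3) + 37/(-47)) + 23*(-6)) = 0*((38/(-3) + 37/(-47)) + 23*(-6)) = 0*((38*(-1/3) + 37*(-1/47)) - 138) = 0*((-38/3 - 37/47) - 138) = 0*(-1897/141 - 138) = 0*(-21355/141) = 0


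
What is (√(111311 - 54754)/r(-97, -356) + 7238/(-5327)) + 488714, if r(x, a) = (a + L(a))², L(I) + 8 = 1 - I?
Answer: 371910320/761 + √56557/49 ≈ 4.8872e+5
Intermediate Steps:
L(I) = -7 - I (L(I) = -8 + (1 - I) = -7 - I)
r(x, a) = 49 (r(x, a) = (a + (-7 - a))² = (-7)² = 49)
(√(111311 - 54754)/r(-97, -356) + 7238/(-5327)) + 488714 = (√(111311 - 54754)/49 + 7238/(-5327)) + 488714 = (√56557*(1/49) + 7238*(-1/5327)) + 488714 = (√56557/49 - 1034/761) + 488714 = (-1034/761 + √56557/49) + 488714 = 371910320/761 + √56557/49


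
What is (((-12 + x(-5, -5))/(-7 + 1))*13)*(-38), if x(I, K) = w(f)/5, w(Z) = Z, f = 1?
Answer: -14573/15 ≈ -971.53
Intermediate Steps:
x(I, K) = ⅕ (x(I, K) = 1/5 = 1*(⅕) = ⅕)
(((-12 + x(-5, -5))/(-7 + 1))*13)*(-38) = (((-12 + ⅕)/(-7 + 1))*13)*(-38) = (-59/5/(-6)*13)*(-38) = (-59/5*(-⅙)*13)*(-38) = ((59/30)*13)*(-38) = (767/30)*(-38) = -14573/15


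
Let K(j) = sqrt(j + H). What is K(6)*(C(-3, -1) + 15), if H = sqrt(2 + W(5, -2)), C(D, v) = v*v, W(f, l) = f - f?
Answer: 16*sqrt(6 + sqrt(2)) ≈ 43.566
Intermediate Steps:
W(f, l) = 0
C(D, v) = v**2
H = sqrt(2) (H = sqrt(2 + 0) = sqrt(2) ≈ 1.4142)
K(j) = sqrt(j + sqrt(2))
K(6)*(C(-3, -1) + 15) = sqrt(6 + sqrt(2))*((-1)**2 + 15) = sqrt(6 + sqrt(2))*(1 + 15) = sqrt(6 + sqrt(2))*16 = 16*sqrt(6 + sqrt(2))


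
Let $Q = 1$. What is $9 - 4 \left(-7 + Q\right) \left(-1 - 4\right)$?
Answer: $-111$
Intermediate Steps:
$9 - 4 \left(-7 + Q\right) \left(-1 - 4\right) = 9 - 4 \left(-7 + 1\right) \left(-1 - 4\right) = 9 - 4 \left(\left(-6\right) \left(-5\right)\right) = 9 - 120 = -111$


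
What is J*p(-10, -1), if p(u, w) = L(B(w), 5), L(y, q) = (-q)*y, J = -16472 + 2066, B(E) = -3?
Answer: -216090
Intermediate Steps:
J = -14406
L(y, q) = -q*y
p(u, w) = 15 (p(u, w) = -1*5*(-3) = 15)
J*p(-10, -1) = -14406*15 = -216090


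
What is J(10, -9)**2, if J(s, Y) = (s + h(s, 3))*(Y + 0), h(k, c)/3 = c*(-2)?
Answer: 5184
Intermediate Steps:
h(k, c) = -6*c (h(k, c) = 3*(c*(-2)) = 3*(-2*c) = -6*c)
J(s, Y) = Y*(-18 + s) (J(s, Y) = (s - 6*3)*(Y + 0) = (s - 18)*Y = (-18 + s)*Y = Y*(-18 + s))
J(10, -9)**2 = (-9*(-18 + 10))**2 = (-9*(-8))**2 = 72**2 = 5184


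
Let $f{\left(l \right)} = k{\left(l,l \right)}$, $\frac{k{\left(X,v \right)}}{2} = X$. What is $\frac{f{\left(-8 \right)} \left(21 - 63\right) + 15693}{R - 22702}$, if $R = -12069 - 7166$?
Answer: $- \frac{5455}{13979} \approx -0.39023$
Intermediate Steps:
$k{\left(X,v \right)} = 2 X$
$f{\left(l \right)} = 2 l$
$R = -19235$ ($R = -12069 - 7166 = -19235$)
$\frac{f{\left(-8 \right)} \left(21 - 63\right) + 15693}{R - 22702} = \frac{2 \left(-8\right) \left(21 - 63\right) + 15693}{-19235 - 22702} = \frac{\left(-16\right) \left(-42\right) + 15693}{-41937} = \left(672 + 15693\right) \left(- \frac{1}{41937}\right) = 16365 \left(- \frac{1}{41937}\right) = - \frac{5455}{13979}$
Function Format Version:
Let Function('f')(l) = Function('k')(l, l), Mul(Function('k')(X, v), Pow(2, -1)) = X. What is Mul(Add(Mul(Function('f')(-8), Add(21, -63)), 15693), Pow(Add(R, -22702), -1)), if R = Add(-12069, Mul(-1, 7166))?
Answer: Rational(-5455, 13979) ≈ -0.39023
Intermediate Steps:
Function('k')(X, v) = Mul(2, X)
Function('f')(l) = Mul(2, l)
R = -19235 (R = Add(-12069, -7166) = -19235)
Mul(Add(Mul(Function('f')(-8), Add(21, -63)), 15693), Pow(Add(R, -22702), -1)) = Mul(Add(Mul(Mul(2, -8), Add(21, -63)), 15693), Pow(Add(-19235, -22702), -1)) = Mul(Add(Mul(-16, -42), 15693), Pow(-41937, -1)) = Mul(Add(672, 15693), Rational(-1, 41937)) = Mul(16365, Rational(-1, 41937)) = Rational(-5455, 13979)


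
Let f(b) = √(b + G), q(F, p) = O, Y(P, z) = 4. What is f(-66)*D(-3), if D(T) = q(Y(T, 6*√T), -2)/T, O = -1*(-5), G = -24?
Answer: -5*I*√10 ≈ -15.811*I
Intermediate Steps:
O = 5
q(F, p) = 5
f(b) = √(-24 + b) (f(b) = √(b - 24) = √(-24 + b))
D(T) = 5/T
f(-66)*D(-3) = √(-24 - 66)*(5/(-3)) = √(-90)*(5*(-⅓)) = (3*I*√10)*(-5/3) = -5*I*√10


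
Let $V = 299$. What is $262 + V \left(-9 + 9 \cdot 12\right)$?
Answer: $29863$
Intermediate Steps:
$262 + V \left(-9 + 9 \cdot 12\right) = 262 + 299 \left(-9 + 9 \cdot 12\right) = 262 + 299 \left(-9 + 108\right) = 262 + 299 \cdot 99 = 262 + 29601 = 29863$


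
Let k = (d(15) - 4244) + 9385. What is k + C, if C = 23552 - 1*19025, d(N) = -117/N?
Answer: 48301/5 ≈ 9660.2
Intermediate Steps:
k = 25666/5 (k = (-117/15 - 4244) + 9385 = (-117*1/15 - 4244) + 9385 = (-39/5 - 4244) + 9385 = -21259/5 + 9385 = 25666/5 ≈ 5133.2)
C = 4527 (C = 23552 - 19025 = 4527)
k + C = 25666/5 + 4527 = 48301/5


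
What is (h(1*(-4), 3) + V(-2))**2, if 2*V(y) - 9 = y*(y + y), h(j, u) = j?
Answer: 81/4 ≈ 20.250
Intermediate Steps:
V(y) = 9/2 + y**2 (V(y) = 9/2 + (y*(y + y))/2 = 9/2 + (y*(2*y))/2 = 9/2 + (2*y**2)/2 = 9/2 + y**2)
(h(1*(-4), 3) + V(-2))**2 = (1*(-4) + (9/2 + (-2)**2))**2 = (-4 + (9/2 + 4))**2 = (-4 + 17/2)**2 = (9/2)**2 = 81/4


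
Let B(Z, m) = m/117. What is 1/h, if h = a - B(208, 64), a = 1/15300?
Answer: -198900/108787 ≈ -1.8283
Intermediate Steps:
B(Z, m) = m/117 (B(Z, m) = m*(1/117) = m/117)
a = 1/15300 ≈ 6.5360e-5
h = -108787/198900 (h = 1/15300 - 64/117 = -108787/198900 ≈ -0.54694)
1/h = 1/(-108787/198900) = -198900/108787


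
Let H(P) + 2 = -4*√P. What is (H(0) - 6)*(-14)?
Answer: 112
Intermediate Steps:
H(P) = -2 - 4*√P
(H(0) - 6)*(-14) = ((-2 - 4*√0) - 6)*(-14) = ((-2 - 4*0) - 6)*(-14) = ((-2 + 0) - 6)*(-14) = (-2 - 6)*(-14) = -8*(-14) = 112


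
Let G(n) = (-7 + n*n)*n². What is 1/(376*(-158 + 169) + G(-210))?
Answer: 1/1944505436 ≈ 5.1427e-10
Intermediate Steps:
G(n) = n²*(-7 + n²) (G(n) = (-7 + n²)*n² = n²*(-7 + n²))
1/(376*(-158 + 169) + G(-210)) = 1/(376*(-158 + 169) + (-210)²*(-7 + (-210)²)) = 1/(376*11 + 44100*(-7 + 44100)) = 1/(4136 + 44100*44093) = 1/(4136 + 1944501300) = 1/1944505436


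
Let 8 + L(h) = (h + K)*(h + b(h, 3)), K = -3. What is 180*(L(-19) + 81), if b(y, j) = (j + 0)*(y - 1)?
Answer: 325980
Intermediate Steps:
b(y, j) = j*(-1 + y)
L(h) = -8 + (-3 + h)*(-3 + 4*h) (L(h) = -8 + (h - 3)*(h + 3*(-1 + h)) = -8 + (-3 + h)*(h + (-3 + 3*h)) = -8 + (-3 + h)*(-3 + 4*h))
180*(L(-19) + 81) = 180*((1 - 15*(-19) + 4*(-19)²) + 81) = 180*((1 + 285 + 4*361) + 81) = 180*((1 + 285 + 1444) + 81) = 180*(1730 + 81) = 180*1811 = 325980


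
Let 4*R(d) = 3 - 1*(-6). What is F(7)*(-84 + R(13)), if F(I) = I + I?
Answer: -2289/2 ≈ -1144.5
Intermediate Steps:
F(I) = 2*I
R(d) = 9/4 (R(d) = (3 - 1*(-6))/4 = (3 + 6)/4 = (¼)*9 = 9/4)
F(7)*(-84 + R(13)) = (2*7)*(-84 + 9/4) = 14*(-327/4) = -2289/2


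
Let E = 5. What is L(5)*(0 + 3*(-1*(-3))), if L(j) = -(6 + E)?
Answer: -99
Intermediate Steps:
L(j) = -11 (L(j) = -(6 + 5) = -1*11 = -11)
L(5)*(0 + 3*(-1*(-3))) = -11*(0 + 3*(-1*(-3))) = -11*(0 + 3*3) = -11*(0 + 9) = -11*9 = -99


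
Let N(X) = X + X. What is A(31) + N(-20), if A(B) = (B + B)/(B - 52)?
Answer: -902/21 ≈ -42.952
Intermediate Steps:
A(B) = 2*B/(-52 + B) (A(B) = (2*B)/(-52 + B) = 2*B/(-52 + B))
N(X) = 2*X
A(31) + N(-20) = 2*31/(-52 + 31) + 2*(-20) = 2*31/(-21) - 40 = 2*31*(-1/21) - 40 = -62/21 - 40 = -902/21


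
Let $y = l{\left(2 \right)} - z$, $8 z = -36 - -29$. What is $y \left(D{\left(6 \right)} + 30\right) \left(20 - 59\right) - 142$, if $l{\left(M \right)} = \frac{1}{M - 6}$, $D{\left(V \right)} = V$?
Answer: $- \frac{2039}{2} \approx -1019.5$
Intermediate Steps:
$z = - \frac{7}{8}$ ($z = \frac{-36 - -29}{8} = \frac{-36 + 29}{8} = \frac{1}{8} \left(-7\right) = - \frac{7}{8} \approx -0.875$)
$l{\left(M \right)} = \frac{1}{-6 + M}$
$y = \frac{5}{8}$ ($y = \frac{1}{-6 + 2} - - \frac{7}{8} = \frac{1}{-4} + \frac{7}{8} = - \frac{1}{4} + \frac{7}{8} = \frac{5}{8} \approx 0.625$)
$y \left(D{\left(6 \right)} + 30\right) \left(20 - 59\right) - 142 = \frac{5 \left(6 + 30\right) \left(20 - 59\right)}{8} - 142 = \frac{5 \cdot 36 \left(-39\right)}{8} - 142 = \frac{5}{8} \left(-1404\right) - 142 = - \frac{1755}{2} - 142 = - \frac{2039}{2}$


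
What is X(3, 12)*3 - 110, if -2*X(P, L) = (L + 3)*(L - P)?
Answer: -625/2 ≈ -312.50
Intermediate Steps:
X(P, L) = -(3 + L)*(L - P)/2 (X(P, L) = -(L + 3)*(L - P)/2 = -(3 + L)*(L - P)/2)
X(3, 12)*3 - 110 = (-3/2*12 - ½*12² + (3/2)*3 + (½)*12*3)*3 - 110 = (-18 - ½*144 + 9/2 + 18)*3 - 110 = (-18 - 72 + 9/2 + 18)*3 - 110 = -135/2*3 - 110 = -405/2 - 110 = -625/2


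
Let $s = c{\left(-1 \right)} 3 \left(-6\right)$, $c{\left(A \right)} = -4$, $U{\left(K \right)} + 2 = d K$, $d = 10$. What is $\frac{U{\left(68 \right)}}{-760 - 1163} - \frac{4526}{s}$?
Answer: $- \frac{1458719}{23076} \approx -63.214$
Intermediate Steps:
$U{\left(K \right)} = -2 + 10 K$
$s = 72$ ($s = \left(-4\right) 3 \left(-6\right) = \left(-12\right) \left(-6\right) = 72$)
$\frac{U{\left(68 \right)}}{-760 - 1163} - \frac{4526}{s} = \frac{-2 + 10 \cdot 68}{-760 - 1163} - \frac{4526}{72} = \frac{-2 + 680}{-760 - 1163} - \frac{2263}{36} = \frac{678}{-1923} - \frac{2263}{36} = 678 \left(- \frac{1}{1923}\right) - \frac{2263}{36} = - \frac{226}{641} - \frac{2263}{36} = - \frac{1458719}{23076}$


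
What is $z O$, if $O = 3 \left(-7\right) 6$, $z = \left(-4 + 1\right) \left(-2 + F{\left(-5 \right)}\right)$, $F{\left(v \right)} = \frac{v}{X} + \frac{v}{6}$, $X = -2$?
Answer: $-126$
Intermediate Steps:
$F{\left(v \right)} = - \frac{v}{3}$ ($F{\left(v \right)} = \frac{v}{-2} + \frac{v}{6} = v \left(- \frac{1}{2}\right) + v \frac{1}{6} = - \frac{v}{2} + \frac{v}{6} = - \frac{v}{3}$)
$z = 1$ ($z = \left(-4 + 1\right) \left(-2 - - \frac{5}{3}\right) = - 3 \left(-2 + \frac{5}{3}\right) = \left(-3\right) \left(- \frac{1}{3}\right) = 1$)
$O = -126$ ($O = \left(-21\right) 6 = -126$)
$z O = 1 \left(-126\right) = -126$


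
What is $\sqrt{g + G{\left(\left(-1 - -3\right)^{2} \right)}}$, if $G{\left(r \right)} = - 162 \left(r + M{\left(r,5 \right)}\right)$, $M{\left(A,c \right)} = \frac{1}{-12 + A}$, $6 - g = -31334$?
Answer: $\frac{\sqrt{122849}}{2} \approx 175.25$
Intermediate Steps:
$g = 31340$ ($g = 6 - -31334 = 6 + 31334 = 31340$)
$G{\left(r \right)} = - 162 r - \frac{162}{-12 + r}$ ($G{\left(r \right)} = - 162 \left(r + \frac{1}{-12 + r}\right) = - 162 r - \frac{162}{-12 + r}$)
$\sqrt{g + G{\left(\left(-1 - -3\right)^{2} \right)}} = \sqrt{31340 + \frac{162 \left(-1 - \left(-1 - -3\right)^{2} \left(-12 + \left(-1 - -3\right)^{2}\right)\right)}{-12 + \left(-1 - -3\right)^{2}}} = \sqrt{31340 + \frac{162 \left(-1 - \left(-1 + 3\right)^{2} \left(-12 + \left(-1 + 3\right)^{2}\right)\right)}{-12 + \left(-1 + 3\right)^{2}}} = \sqrt{31340 + \frac{162 \left(-1 - 2^{2} \left(-12 + 2^{2}\right)\right)}{-12 + 2^{2}}} = \sqrt{31340 + \frac{162 \left(-1 - 4 \left(-12 + 4\right)\right)}{-12 + 4}} = \sqrt{31340 + \frac{162 \left(-1 - 4 \left(-8\right)\right)}{-8}} = \sqrt{31340 + 162 \left(- \frac{1}{8}\right) \left(-1 + 32\right)} = \sqrt{31340 + 162 \left(- \frac{1}{8}\right) 31} = \sqrt{31340 - \frac{2511}{4}} = \sqrt{\frac{122849}{4}} = \frac{\sqrt{122849}}{2}$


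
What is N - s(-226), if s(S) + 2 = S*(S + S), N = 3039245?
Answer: 2937095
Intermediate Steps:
s(S) = -2 + 2*S² (s(S) = -2 + S*(S + S) = -2 + S*(2*S) = -2 + 2*S²)
N - s(-226) = 3039245 - (-2 + 2*(-226)²) = 3039245 - (-2 + 2*51076) = 3039245 - (-2 + 102152) = 3039245 - 1*102150 = 3039245 - 102150 = 2937095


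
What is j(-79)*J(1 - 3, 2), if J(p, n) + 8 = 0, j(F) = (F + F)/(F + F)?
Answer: -8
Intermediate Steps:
j(F) = 1 (j(F) = (2*F)/((2*F)) = (2*F)*(1/(2*F)) = 1)
J(p, n) = -8 (J(p, n) = -8 + 0 = -8)
j(-79)*J(1 - 3, 2) = 1*(-8) = -8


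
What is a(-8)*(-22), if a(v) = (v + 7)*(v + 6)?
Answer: -44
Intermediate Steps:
a(v) = (6 + v)*(7 + v) (a(v) = (7 + v)*(6 + v) = (6 + v)*(7 + v))
a(-8)*(-22) = (42 + (-8)² + 13*(-8))*(-22) = (42 + 64 - 104)*(-22) = 2*(-22) = -44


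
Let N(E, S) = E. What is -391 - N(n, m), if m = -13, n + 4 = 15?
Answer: -402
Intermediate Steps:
n = 11 (n = -4 + 15 = 11)
-391 - N(n, m) = -391 - 1*11 = -391 - 11 = -402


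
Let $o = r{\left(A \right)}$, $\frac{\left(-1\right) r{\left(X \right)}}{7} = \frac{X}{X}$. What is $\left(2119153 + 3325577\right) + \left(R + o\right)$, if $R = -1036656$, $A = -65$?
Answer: $4408067$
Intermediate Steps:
$r{\left(X \right)} = -7$ ($r{\left(X \right)} = - 7 \frac{X}{X} = \left(-7\right) 1 = -7$)
$o = -7$
$\left(2119153 + 3325577\right) + \left(R + o\right) = \left(2119153 + 3325577\right) - 1036663 = 5444730 - 1036663 = 4408067$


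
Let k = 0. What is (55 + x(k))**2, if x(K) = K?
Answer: 3025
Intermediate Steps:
(55 + x(k))**2 = (55 + 0)**2 = 55**2 = 3025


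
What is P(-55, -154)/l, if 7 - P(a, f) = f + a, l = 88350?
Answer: 36/14725 ≈ 0.0024448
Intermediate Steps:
P(a, f) = 7 - a - f (P(a, f) = 7 - (f + a) = 7 - (a + f) = 7 + (-a - f) = 7 - a - f)
P(-55, -154)/l = (7 - 1*(-55) - 1*(-154))/88350 = (7 + 55 + 154)*(1/88350) = 216*(1/88350) = 36/14725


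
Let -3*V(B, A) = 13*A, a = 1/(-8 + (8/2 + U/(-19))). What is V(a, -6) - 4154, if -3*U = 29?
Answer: -4128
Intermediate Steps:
U = -29/3 (U = -⅓*29 = -29/3 ≈ -9.6667)
a = -57/199 (a = 1/(-8 + (8/2 - 29/3/(-19))) = 1/(-8 + (8*(½) - 29/3*(-1/19))) = 1/(-8 + (4 + 29/57)) = 1/(-8 + 257/57) = 1/(-199/57) = -57/199 ≈ -0.28643)
V(B, A) = -13*A/3
V(a, -6) - 4154 = -13/3*(-6) - 4154 = 26 - 4154 = -4128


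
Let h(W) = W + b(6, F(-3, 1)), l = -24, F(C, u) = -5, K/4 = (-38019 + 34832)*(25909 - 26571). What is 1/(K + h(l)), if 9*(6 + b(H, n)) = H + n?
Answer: 9/75952315 ≈ 1.1850e-7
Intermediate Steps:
K = 8439176 (K = 4*((-38019 + 34832)*(25909 - 26571)) = 4*(-3187*(-662)) = 4*2109794 = 8439176)
b(H, n) = -6 + H/9 + n/9 (b(H, n) = -6 + (H + n)/9 = -6 + (H/9 + n/9) = -6 + H/9 + n/9)
h(W) = -53/9 + W (h(W) = W + (-6 + (⅑)*6 + (⅑)*(-5)) = W + (-6 + ⅔ - 5/9) = W - 53/9 = -53/9 + W)
1/(K + h(l)) = 1/(8439176 + (-53/9 - 24)) = 1/(8439176 - 269/9) = 1/(75952315/9) = 9/75952315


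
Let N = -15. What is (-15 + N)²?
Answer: 900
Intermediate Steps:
(-15 + N)² = (-15 - 15)² = (-30)² = 900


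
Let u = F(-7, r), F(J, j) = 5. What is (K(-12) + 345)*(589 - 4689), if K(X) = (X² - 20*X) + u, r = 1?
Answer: -3009400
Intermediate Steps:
u = 5
K(X) = 5 + X² - 20*X (K(X) = (X² - 20*X) + 5 = 5 + X² - 20*X)
(K(-12) + 345)*(589 - 4689) = ((5 + (-12)² - 20*(-12)) + 345)*(589 - 4689) = ((5 + 144 + 240) + 345)*(-4100) = (389 + 345)*(-4100) = 734*(-4100) = -3009400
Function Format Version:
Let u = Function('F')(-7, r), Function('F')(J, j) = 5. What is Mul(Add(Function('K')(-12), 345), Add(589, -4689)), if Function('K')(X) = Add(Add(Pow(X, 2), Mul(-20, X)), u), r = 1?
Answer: -3009400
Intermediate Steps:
u = 5
Function('K')(X) = Add(5, Pow(X, 2), Mul(-20, X)) (Function('K')(X) = Add(Add(Pow(X, 2), Mul(-20, X)), 5) = Add(5, Pow(X, 2), Mul(-20, X)))
Mul(Add(Function('K')(-12), 345), Add(589, -4689)) = Mul(Add(Add(5, Pow(-12, 2), Mul(-20, -12)), 345), Add(589, -4689)) = Mul(Add(Add(5, 144, 240), 345), -4100) = Mul(Add(389, 345), -4100) = Mul(734, -4100) = -3009400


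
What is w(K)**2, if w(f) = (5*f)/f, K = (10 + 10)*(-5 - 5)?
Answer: 25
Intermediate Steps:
K = -200 (K = 20*(-10) = -200)
w(f) = 5
w(K)**2 = 5**2 = 25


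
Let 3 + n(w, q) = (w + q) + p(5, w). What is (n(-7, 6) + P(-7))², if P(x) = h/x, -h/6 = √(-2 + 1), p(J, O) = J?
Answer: 13/49 + 12*I/7 ≈ 0.26531 + 1.7143*I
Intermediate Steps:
h = -6*I (h = -6*√(-2 + 1) = -6*I ≈ -6.0*I)
P(x) = -6*I/x (P(x) = (-6*I)/x = -6*I/x)
n(w, q) = 2 + q + w (n(w, q) = -3 + ((w + q) + 5) = -3 + ((q + w) + 5) = -3 + (5 + q + w) = 2 + q + w)
(n(-7, 6) + P(-7))² = ((2 + 6 - 7) - 6*I/(-7))² = (1 - 6*I*(-⅐))² = (1 + 6*I/7)²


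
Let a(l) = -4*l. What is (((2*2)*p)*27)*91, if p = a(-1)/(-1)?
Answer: -39312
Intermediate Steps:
p = -4 (p = -4*(-1)/(-1) = 4*(-1) = -4)
(((2*2)*p)*27)*91 = (((2*2)*(-4))*27)*91 = ((4*(-4))*27)*91 = -16*27*91 = -432*91 = -39312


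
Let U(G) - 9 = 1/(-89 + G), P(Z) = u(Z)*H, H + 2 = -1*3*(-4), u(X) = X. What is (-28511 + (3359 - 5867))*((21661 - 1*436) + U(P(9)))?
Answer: -658688465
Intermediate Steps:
H = 10 (H = -2 - 1*3*(-4) = -2 - 3*(-4) = -2 + 12 = 10)
P(Z) = 10*Z (P(Z) = Z*10 = 10*Z)
U(G) = 9 + 1/(-89 + G)
(-28511 + (3359 - 5867))*((21661 - 1*436) + U(P(9))) = (-28511 + (3359 - 5867))*((21661 - 1*436) + (-800 + 9*(10*9))/(-89 + 10*9)) = (-28511 - 2508)*((21661 - 436) + (-800 + 9*90)/(-89 + 90)) = -31019*(21225 + (-800 + 810)/1) = -31019*(21225 + 1*10) = -31019*(21225 + 10) = -31019*21235 = -658688465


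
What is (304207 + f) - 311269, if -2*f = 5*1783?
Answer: -23039/2 ≈ -11520.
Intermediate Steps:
f = -8915/2 (f = -5*1783/2 = -1/2*8915 = -8915/2 ≈ -4457.5)
(304207 + f) - 311269 = (304207 - 8915/2) - 311269 = 599499/2 - 311269 = -23039/2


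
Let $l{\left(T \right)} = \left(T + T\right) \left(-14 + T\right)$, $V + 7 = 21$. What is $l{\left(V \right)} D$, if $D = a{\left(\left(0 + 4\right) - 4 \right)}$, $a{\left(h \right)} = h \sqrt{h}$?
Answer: $0$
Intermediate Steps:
$V = 14$ ($V = -7 + 21 = 14$)
$a{\left(h \right)} = h^{\frac{3}{2}}$
$l{\left(T \right)} = 2 T \left(-14 + T\right)$
$D = 0$ ($D = \left(\left(0 + 4\right) - 4\right)^{\frac{3}{2}} = \left(4 - 4\right)^{\frac{3}{2}} = 0^{\frac{3}{2}} = 0$)
$l{\left(V \right)} D = 2 \cdot 14 \left(-14 + 14\right) 0 = 2 \cdot 14 \cdot 0 \cdot 0 = 0 \cdot 0 = 0$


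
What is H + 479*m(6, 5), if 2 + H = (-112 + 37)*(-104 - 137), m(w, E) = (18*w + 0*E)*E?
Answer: 276733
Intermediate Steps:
m(w, E) = 18*E*w (m(w, E) = (18*w + 0)*E = (18*w)*E = 18*E*w)
H = 18073 (H = -2 + (-112 + 37)*(-104 - 137) = -2 - 75*(-241) = -2 + 18075 = 18073)
H + 479*m(6, 5) = 18073 + 479*(18*5*6) = 18073 + 479*540 = 18073 + 258660 = 276733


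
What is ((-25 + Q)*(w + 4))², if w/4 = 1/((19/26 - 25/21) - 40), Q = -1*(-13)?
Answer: 1069486905600/488012281 ≈ 2191.5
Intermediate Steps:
Q = 13
w = -2184/22091 (w = 4/((19/26 - 25/21) - 40) = 4/(-251/546 - 40) = 4/(-22091/546) = 4*(-546/22091) = -2184/22091 ≈ -0.098864)
((-25 + Q)*(w + 4))² = ((-25 + 13)*(-2184/22091 + 4))² = (-12*86180/22091)² = (-1034160/22091)² = 1069486905600/488012281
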